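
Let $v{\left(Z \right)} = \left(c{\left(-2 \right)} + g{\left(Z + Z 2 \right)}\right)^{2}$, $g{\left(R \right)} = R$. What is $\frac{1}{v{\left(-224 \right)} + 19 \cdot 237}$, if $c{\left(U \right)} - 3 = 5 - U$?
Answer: $\frac{1}{442747} \approx 2.2586 \cdot 10^{-6}$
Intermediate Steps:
$c{\left(U \right)} = 8 - U$ ($c{\left(U \right)} = 3 - \left(-5 + U\right) = 8 - U$)
$v{\left(Z \right)} = \left(10 + 3 Z\right)^{2}$ ($v{\left(Z \right)} = \left(\left(8 - -2\right) + \left(Z + Z 2\right)\right)^{2} = \left(\left(8 + 2\right) + \left(Z + 2 Z\right)\right)^{2} = \left(10 + 3 Z\right)^{2}$)
$\frac{1}{v{\left(-224 \right)} + 19 \cdot 237} = \frac{1}{\left(10 + 3 \left(-224\right)\right)^{2} + 19 \cdot 237} = \frac{1}{\left(10 - 672\right)^{2} + 4503} = \frac{1}{\left(-662\right)^{2} + 4503} = \frac{1}{438244 + 4503} = \frac{1}{442747}$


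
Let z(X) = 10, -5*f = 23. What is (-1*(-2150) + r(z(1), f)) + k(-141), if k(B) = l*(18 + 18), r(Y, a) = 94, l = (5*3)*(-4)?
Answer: 84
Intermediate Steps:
f = -23/5 (f = -⅕*23 = -23/5 ≈ -4.6000)
l = -60 (l = 15*(-4) = -60)
k(B) = -2160 (k(B) = -60*(18 + 18) = -60*36 = -2160)
(-1*(-2150) + r(z(1), f)) + k(-141) = (-1*(-2150) + 94) - 2160 = (2150 + 94) - 2160 = 2244 - 2160 = 84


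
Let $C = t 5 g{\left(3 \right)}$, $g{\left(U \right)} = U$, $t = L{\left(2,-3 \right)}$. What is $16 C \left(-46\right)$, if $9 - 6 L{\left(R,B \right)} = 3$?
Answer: $-11040$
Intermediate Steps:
$L{\left(R,B \right)} = 1$ ($L{\left(R,B \right)} = \frac{3}{2} - \frac{1}{2} = 1$)
$t = 1$
$C = 15$ ($C = 1 \cdot 5 \cdot 3 = 5 \cdot 3 = 15$)
$16 C \left(-46\right) = 16 \cdot 15 \left(-46\right) = 240 \left(-46\right) = -11040$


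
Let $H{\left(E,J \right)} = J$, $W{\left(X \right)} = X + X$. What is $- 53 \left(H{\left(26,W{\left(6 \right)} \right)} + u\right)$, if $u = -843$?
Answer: $44043$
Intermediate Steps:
$W{\left(X \right)} = 2 X$
$- 53 \left(H{\left(26,W{\left(6 \right)} \right)} + u\right) = - 53 \left(2 \cdot 6 - 843\right) = - 53 \left(12 - 843\right) = \left(-53\right) \left(-831\right) = 44043$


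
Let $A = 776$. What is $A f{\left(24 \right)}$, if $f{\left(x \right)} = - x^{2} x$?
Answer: $-10727424$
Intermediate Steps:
$f{\left(x \right)} = - x^{3}$
$A f{\left(24 \right)} = 776 \left(- 24^{3}\right) = 776 \left(\left(-1\right) 13824\right) = 776 \left(-13824\right) = -10727424$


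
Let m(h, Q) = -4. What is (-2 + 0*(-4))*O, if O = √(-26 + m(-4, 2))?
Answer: -2*I*√30 ≈ -10.954*I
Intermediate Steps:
O = I*√30 (O = √(-26 - 4) = √(-30) = I*√30 ≈ 5.4772*I)
(-2 + 0*(-4))*O = (-2 + 0*(-4))*(I*√30) = (-2 + 0)*(I*√30) = -2*I*√30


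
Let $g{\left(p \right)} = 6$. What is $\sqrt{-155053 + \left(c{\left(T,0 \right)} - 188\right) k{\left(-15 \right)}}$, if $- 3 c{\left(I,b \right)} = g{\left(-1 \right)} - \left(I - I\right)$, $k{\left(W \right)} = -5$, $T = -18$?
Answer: $i \sqrt{154103} \approx 392.56 i$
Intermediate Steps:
$c{\left(I,b \right)} = -2$ ($c{\left(I,b \right)} = - \frac{6 - \left(I - I\right)}{3} = - \frac{6 - 0}{3} = - \frac{6 + 0}{3} = \left(- \frac{1}{3}\right) 6 = -2$)
$\sqrt{-155053 + \left(c{\left(T,0 \right)} - 188\right) k{\left(-15 \right)}} = \sqrt{-155053 + \left(-2 - 188\right) \left(-5\right)} = \sqrt{-155053 - -950} = \sqrt{-155053 + 950} = \sqrt{-154103} = i \sqrt{154103}$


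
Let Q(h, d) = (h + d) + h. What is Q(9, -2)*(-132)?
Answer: -2112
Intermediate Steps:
Q(h, d) = d + 2*h (Q(h, d) = (d + h) + h = d + 2*h)
Q(9, -2)*(-132) = (-2 + 2*9)*(-132) = (-2 + 18)*(-132) = 16*(-132) = -2112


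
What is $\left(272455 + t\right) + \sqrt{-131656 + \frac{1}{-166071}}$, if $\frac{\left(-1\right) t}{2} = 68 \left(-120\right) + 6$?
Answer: $288763 + \frac{i \sqrt{3631016795075967}}{166071} \approx 2.8876 \cdot 10^{5} + 362.84 i$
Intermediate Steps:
$t = 16308$ ($t = - 2 \left(68 \left(-120\right) + 6\right) = - 2 \left(-8160 + 6\right) = \left(-2\right) \left(-8154\right) = 16308$)
$\left(272455 + t\right) + \sqrt{-131656 + \frac{1}{-166071}} = \left(272455 + 16308\right) + \sqrt{-131656 + \frac{1}{-166071}} = 288763 + \sqrt{-131656 - \frac{1}{166071}} = 288763 + \sqrt{- \frac{21864243577}{166071}} = 288763 + \frac{i \sqrt{3631016795075967}}{166071}$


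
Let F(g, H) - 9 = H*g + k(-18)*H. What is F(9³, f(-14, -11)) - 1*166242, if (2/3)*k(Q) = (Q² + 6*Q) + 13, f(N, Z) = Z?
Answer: -356061/2 ≈ -1.7803e+5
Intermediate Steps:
k(Q) = 39/2 + 9*Q + 3*Q²/2 (k(Q) = 3*((Q² + 6*Q) + 13)/2 = 3*(13 + Q² + 6*Q)/2 = 39/2 + 9*Q + 3*Q²/2)
F(g, H) = 9 + 687*H/2 + H*g (F(g, H) = 9 + (H*g + (39/2 + 9*(-18) + (3/2)*(-18)²)*H) = 9 + (H*g + (39/2 - 162 + (3/2)*324)*H) = 9 + (H*g + (39/2 - 162 + 486)*H) = 9 + (H*g + 687*H/2) = 9 + (687*H/2 + H*g) = 9 + 687*H/2 + H*g)
F(9³, f(-14, -11)) - 1*166242 = (9 + (687/2)*(-11) - 11*9³) - 1*166242 = (9 - 7557/2 - 11*729) - 166242 = (9 - 7557/2 - 8019) - 166242 = -23577/2 - 166242 = -356061/2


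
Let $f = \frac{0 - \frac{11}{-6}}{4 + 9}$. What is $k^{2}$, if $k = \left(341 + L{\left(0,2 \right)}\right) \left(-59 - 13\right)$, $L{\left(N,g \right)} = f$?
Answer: $\frac{101957598864}{169} \approx 6.033 \cdot 10^{8}$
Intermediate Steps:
$f = \frac{11}{78}$ ($f = \frac{0 - - \frac{11}{6}}{13} = \left(0 + \frac{11}{6}\right) \frac{1}{13} = \frac{11}{6} \cdot \frac{1}{13} = \frac{11}{78} \approx 0.14103$)
$L{\left(N,g \right)} = \frac{11}{78}$
$k = - \frac{319308}{13}$ ($k = \left(341 + \frac{11}{78}\right) \left(-59 - 13\right) = \frac{26609}{78} \left(-72\right) = - \frac{319308}{13} \approx -24562.0$)
$k^{2} = \left(- \frac{319308}{13}\right)^{2} = \frac{101957598864}{169}$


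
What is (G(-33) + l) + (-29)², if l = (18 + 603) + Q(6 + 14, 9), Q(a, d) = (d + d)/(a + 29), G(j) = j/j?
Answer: 71705/49 ≈ 1463.4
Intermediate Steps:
G(j) = 1
Q(a, d) = 2*d/(29 + a) (Q(a, d) = (2*d)/(29 + a) = 2*d/(29 + a))
l = 30447/49 (l = (18 + 603) + 2*9/(29 + (6 + 14)) = 621 + 2*9/(29 + 20) = 621 + 2*9/49 = 621 + 2*9*(1/49) = 621 + 18/49 = 30447/49 ≈ 621.37)
(G(-33) + l) + (-29)² = (1 + 30447/49) + (-29)² = 30496/49 + 841 = 71705/49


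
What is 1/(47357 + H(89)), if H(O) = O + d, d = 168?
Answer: 1/47614 ≈ 2.1002e-5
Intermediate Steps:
H(O) = 168 + O (H(O) = O + 168 = 168 + O)
1/(47357 + H(89)) = 1/(47357 + (168 + 89)) = 1/(47357 + 257) = 1/47614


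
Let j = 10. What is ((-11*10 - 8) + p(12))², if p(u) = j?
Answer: 11664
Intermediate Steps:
p(u) = 10
((-11*10 - 8) + p(12))² = ((-11*10 - 8) + 10)² = ((-110 - 8) + 10)² = (-118 + 10)² = (-108)² = 11664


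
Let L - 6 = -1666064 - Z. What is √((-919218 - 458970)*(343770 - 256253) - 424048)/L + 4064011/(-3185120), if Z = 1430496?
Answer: -4064011/3185120 - I*√30153825811/1548277 ≈ -1.2759 - 0.11216*I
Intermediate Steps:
L = -3096554 (L = 6 + (-1666064 - 1*1430496) = 6 + (-1666064 - 1430496) = 6 - 3096560 = -3096554)
√((-919218 - 458970)*(343770 - 256253) - 424048)/L + 4064011/(-3185120) = √((-919218 - 458970)*(343770 - 256253) - 424048)/(-3096554) + 4064011/(-3185120) = √(-1378188*87517 - 424048)*(-1/3096554) + 4064011*(-1/3185120) = √(-120614879196 - 424048)*(-1/3096554) - 4064011/3185120 = √(-120615303244)*(-1/3096554) - 4064011/3185120 = (2*I*√30153825811)*(-1/3096554) - 4064011/3185120 = -I*√30153825811/1548277 - 4064011/3185120 = -4064011/3185120 - I*√30153825811/1548277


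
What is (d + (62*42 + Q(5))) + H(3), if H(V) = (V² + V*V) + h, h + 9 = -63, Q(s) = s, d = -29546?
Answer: -26991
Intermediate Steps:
h = -72 (h = -9 - 63 = -72)
H(V) = -72 + 2*V² (H(V) = (V² + V*V) - 72 = (V² + V²) - 72 = 2*V² - 72 = -72 + 2*V²)
(d + (62*42 + Q(5))) + H(3) = (-29546 + (62*42 + 5)) + (-72 + 2*3²) = (-29546 + (2604 + 5)) + (-72 + 2*9) = (-29546 + 2609) + (-72 + 18) = -26937 - 54 = -26991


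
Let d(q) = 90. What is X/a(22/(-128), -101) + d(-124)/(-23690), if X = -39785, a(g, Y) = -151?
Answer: 94249306/357719 ≈ 263.47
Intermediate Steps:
X/a(22/(-128), -101) + d(-124)/(-23690) = -39785/(-151) + 90/(-23690) = -39785*(-1/151) + 90*(-1/23690) = 39785/151 - 9/2369 = 94249306/357719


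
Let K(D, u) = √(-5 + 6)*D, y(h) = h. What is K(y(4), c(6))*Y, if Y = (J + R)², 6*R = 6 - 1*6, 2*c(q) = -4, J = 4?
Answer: 64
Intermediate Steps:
c(q) = -2 (c(q) = (½)*(-4) = -2)
R = 0 (R = (6 - 1*6)/6 = (6 - 6)/6 = (⅙)*0 = 0)
K(D, u) = D (K(D, u) = √1*D = 1*D = D)
Y = 16 (Y = (4 + 0)² = 4² = 16)
K(y(4), c(6))*Y = 4*16 = 64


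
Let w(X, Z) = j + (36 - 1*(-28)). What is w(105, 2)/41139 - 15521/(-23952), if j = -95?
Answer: 212591969/328453776 ≈ 0.64725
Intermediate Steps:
w(X, Z) = -31 (w(X, Z) = -95 + (36 - 1*(-28)) = -95 + (36 + 28) = -95 + 64 = -31)
w(105, 2)/41139 - 15521/(-23952) = -31/41139 - 15521/(-23952) = -31*1/41139 - 15521*(-1/23952) = -31/41139 + 15521/23952 = 212591969/328453776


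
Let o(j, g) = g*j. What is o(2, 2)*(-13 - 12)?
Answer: -100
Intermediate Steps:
o(2, 2)*(-13 - 12) = (2*2)*(-13 - 12) = 4*(-25) = -100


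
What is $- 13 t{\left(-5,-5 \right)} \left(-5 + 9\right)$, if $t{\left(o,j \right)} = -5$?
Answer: $260$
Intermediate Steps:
$- 13 t{\left(-5,-5 \right)} \left(-5 + 9\right) = \left(-13\right) \left(-5\right) \left(-5 + 9\right) = 65 \cdot 4 = 260$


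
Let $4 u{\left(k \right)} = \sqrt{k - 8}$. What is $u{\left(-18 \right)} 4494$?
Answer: $\frac{2247 i \sqrt{26}}{2} \approx 5728.8 i$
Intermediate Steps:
$u{\left(k \right)} = \frac{\sqrt{-8 + k}}{4}$ ($u{\left(k \right)} = \frac{\sqrt{k - 8}}{4} = \frac{\sqrt{-8 + k}}{4}$)
$u{\left(-18 \right)} 4494 = \frac{\sqrt{-8 - 18}}{4} \cdot 4494 = \frac{\sqrt{-26}}{4} \cdot 4494 = \frac{i \sqrt{26}}{4} \cdot 4494 = \frac{2247 i \sqrt{26}}{2}$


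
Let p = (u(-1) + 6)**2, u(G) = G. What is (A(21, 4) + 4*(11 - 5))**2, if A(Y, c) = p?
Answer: 2401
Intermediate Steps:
p = 25 (p = (-1 + 6)**2 = 5**2 = 25)
A(Y, c) = 25
(A(21, 4) + 4*(11 - 5))**2 = (25 + 4*(11 - 5))**2 = (25 + 4*6)**2 = (25 + 24)**2 = 49**2 = 2401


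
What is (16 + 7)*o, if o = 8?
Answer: 184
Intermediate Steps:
(16 + 7)*o = (16 + 7)*8 = 23*8 = 184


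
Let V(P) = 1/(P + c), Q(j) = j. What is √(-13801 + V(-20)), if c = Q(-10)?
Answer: I*√12420930/30 ≈ 117.48*I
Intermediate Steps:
c = -10
V(P) = 1/(-10 + P) (V(P) = 1/(P - 10) = 1/(-10 + P))
√(-13801 + V(-20)) = √(-13801 + 1/(-10 - 20)) = √(-13801 + 1/(-30)) = √(-13801 - 1/30) = √(-414031/30) = I*√12420930/30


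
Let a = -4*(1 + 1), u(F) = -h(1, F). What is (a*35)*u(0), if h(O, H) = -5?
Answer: -1400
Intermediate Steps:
u(F) = 5 (u(F) = -1*(-5) = 5)
a = -8 (a = -4*2 = -8)
(a*35)*u(0) = -8*35*5 = -280*5 = -1400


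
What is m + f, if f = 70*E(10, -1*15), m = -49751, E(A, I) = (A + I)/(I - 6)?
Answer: -149203/3 ≈ -49734.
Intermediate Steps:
E(A, I) = (A + I)/(-6 + I)
f = 50/3 (f = 70*((10 - 1*15)/(-6 - 1*15)) = 70*((10 - 15)/(-6 - 15)) = 70*(-5/(-21)) = 70*(-1/21*(-5)) = 70*(5/21) = 50/3 ≈ 16.667)
m + f = -49751 + 50/3 = -149203/3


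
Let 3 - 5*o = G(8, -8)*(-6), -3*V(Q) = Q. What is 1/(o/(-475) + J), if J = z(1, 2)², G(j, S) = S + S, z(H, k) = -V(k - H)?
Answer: 21375/3212 ≈ 6.6547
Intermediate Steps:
V(Q) = -Q/3
z(H, k) = -H/3 + k/3 (z(H, k) = -(-1)*(k - H)/3 = -(-k/3 + H/3) = -H/3 + k/3)
G(j, S) = 2*S
o = -93/5 (o = ⅗ - 2*(-8)*(-6)/5 = ⅗ - (-16)*(-6)/5 = ⅗ - ⅕*96 = ⅗ - 96/5 = -93/5 ≈ -18.600)
J = ⅑ (J = (-⅓*1 + (⅓)*2)² = (-⅓ + ⅔)² = (⅓)² = ⅑ ≈ 0.11111)
1/(o/(-475) + J) = 1/(-93/5/(-475) + ⅑) = 1/(-93/5*(-1/475) + ⅑) = 1/(93/2375 + ⅑) = 1/(3212/21375) = 21375/3212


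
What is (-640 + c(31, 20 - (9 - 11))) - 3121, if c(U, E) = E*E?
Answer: -3277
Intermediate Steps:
c(U, E) = E²
(-640 + c(31, 20 - (9 - 11))) - 3121 = (-640 + (20 - (9 - 11))²) - 3121 = (-640 + (20 - 1*(-2))²) - 3121 = (-640 + (20 + 2)²) - 3121 = (-640 + 22²) - 3121 = (-640 + 484) - 3121 = -156 - 3121 = -3277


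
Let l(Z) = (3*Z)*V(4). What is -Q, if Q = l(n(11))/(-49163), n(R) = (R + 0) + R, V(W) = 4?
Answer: 264/49163 ≈ 0.0053699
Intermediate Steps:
n(R) = 2*R (n(R) = R + R = 2*R)
l(Z) = 12*Z (l(Z) = (3*Z)*4 = 12*Z)
Q = -264/49163 (Q = (12*(2*11))/(-49163) = (12*22)*(-1/49163) = 264*(-1/49163) = -264/49163 ≈ -0.0053699)
-Q = -1*(-264/49163) = 264/49163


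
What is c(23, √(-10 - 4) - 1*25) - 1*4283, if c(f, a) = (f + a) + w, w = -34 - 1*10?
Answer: -4329 + I*√14 ≈ -4329.0 + 3.7417*I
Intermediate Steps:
w = -44 (w = -34 - 10 = -44)
c(f, a) = -44 + a + f (c(f, a) = (f + a) - 44 = (a + f) - 44 = -44 + a + f)
c(23, √(-10 - 4) - 1*25) - 1*4283 = (-44 + (√(-10 - 4) - 1*25) + 23) - 1*4283 = (-44 + (√(-14) - 25) + 23) - 4283 = (-44 + (I*√14 - 25) + 23) - 4283 = (-44 + (-25 + I*√14) + 23) - 4283 = (-46 + I*√14) - 4283 = -4329 + I*√14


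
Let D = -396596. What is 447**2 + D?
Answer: -196787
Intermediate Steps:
447**2 + D = 447**2 - 396596 = 199809 - 396596 = -196787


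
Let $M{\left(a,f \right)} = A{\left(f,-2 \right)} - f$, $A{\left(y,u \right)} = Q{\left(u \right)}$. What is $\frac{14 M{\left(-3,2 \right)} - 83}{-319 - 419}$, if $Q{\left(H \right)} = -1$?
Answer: $\frac{125}{738} \approx 0.16938$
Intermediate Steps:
$A{\left(y,u \right)} = -1$
$M{\left(a,f \right)} = -1 - f$
$\frac{14 M{\left(-3,2 \right)} - 83}{-319 - 419} = \frac{14 \left(-1 - 2\right) - 83}{-319 - 419} = \frac{14 \left(-1 - 2\right) - 83}{-738} = \left(14 \left(-3\right) - 83\right) \left(- \frac{1}{738}\right) = \left(-42 - 83\right) \left(- \frac{1}{738}\right) = \left(-125\right) \left(- \frac{1}{738}\right) = \frac{125}{738}$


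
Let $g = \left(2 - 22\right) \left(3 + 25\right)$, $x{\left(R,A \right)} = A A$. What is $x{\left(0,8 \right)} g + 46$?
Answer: $-35794$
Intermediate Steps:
$x{\left(R,A \right)} = A^{2}$
$g = -560$ ($g = \left(-20\right) 28 = -560$)
$x{\left(0,8 \right)} g + 46 = 8^{2} \left(-560\right) + 46 = 64 \left(-560\right) + 46 = -35840 + 46 = -35794$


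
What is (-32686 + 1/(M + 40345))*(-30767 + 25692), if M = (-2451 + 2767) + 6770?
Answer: 7867923049875/47431 ≈ 1.6588e+8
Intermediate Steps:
M = 7086 (M = 316 + 6770 = 7086)
(-32686 + 1/(M + 40345))*(-30767 + 25692) = (-32686 + 1/(7086 + 40345))*(-30767 + 25692) = (-32686 + 1/47431)*(-5075) = -1550329665/47431*(-5075) = 7867923049875/47431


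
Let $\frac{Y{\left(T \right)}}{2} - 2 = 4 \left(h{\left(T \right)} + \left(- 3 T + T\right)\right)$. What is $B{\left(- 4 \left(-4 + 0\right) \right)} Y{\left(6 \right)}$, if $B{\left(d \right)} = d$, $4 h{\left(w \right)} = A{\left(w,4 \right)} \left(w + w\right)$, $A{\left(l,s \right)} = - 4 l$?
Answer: $-10688$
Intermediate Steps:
$h{\left(w \right)} = - 2 w^{2}$ ($h{\left(w \right)} = \frac{- 4 w \left(w + w\right)}{4} = \frac{- 4 w 2 w}{4} = \frac{\left(-8\right) w^{2}}{4} = - 2 w^{2}$)
$Y{\left(T \right)} = 4 - 16 T - 16 T^{2}$ ($Y{\left(T \right)} = 4 + 2 \cdot 4 \left(- 2 T^{2} + \left(- 3 T + T\right)\right) = 4 + 2 \cdot 4 \left(- 2 T^{2} - 2 T\right) = 4 + 2 \cdot 4 \left(- 2 T - 2 T^{2}\right) = 4 + 2 \left(- 8 T - 8 T^{2}\right) = 4 - \left(16 T + 16 T^{2}\right) = 4 - 16 T - 16 T^{2}$)
$B{\left(- 4 \left(-4 + 0\right) \right)} Y{\left(6 \right)} = - 4 \left(-4 + 0\right) \left(4 - 96 - 16 \cdot 6^{2}\right) = \left(-4\right) \left(-4\right) \left(4 - 96 - 576\right) = 16 \left(4 - 96 - 576\right) = 16 \left(-668\right) = -10688$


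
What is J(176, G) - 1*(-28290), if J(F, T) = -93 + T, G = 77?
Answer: 28274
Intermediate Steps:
J(176, G) - 1*(-28290) = (-93 + 77) - 1*(-28290) = -16 + 28290 = 28274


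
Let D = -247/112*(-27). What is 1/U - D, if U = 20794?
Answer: -69337537/1164464 ≈ -59.545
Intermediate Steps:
D = 6669/112 (D = -247*1/112*(-27) = -247/112*(-27) = 6669/112 ≈ 59.545)
1/U - D = 1/20794 - 1*6669/112 = 1/20794 - 6669/112 = -69337537/1164464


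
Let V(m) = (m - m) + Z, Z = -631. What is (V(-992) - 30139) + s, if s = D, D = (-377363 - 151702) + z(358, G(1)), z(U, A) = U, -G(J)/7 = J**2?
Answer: -559477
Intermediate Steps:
G(J) = -7*J**2
D = -528707 (D = (-377363 - 151702) + 358 = -529065 + 358 = -528707)
V(m) = -631 (V(m) = (m - m) - 631 = 0 - 631 = -631)
s = -528707
(V(-992) - 30139) + s = (-631 - 30139) - 528707 = -30770 - 528707 = -559477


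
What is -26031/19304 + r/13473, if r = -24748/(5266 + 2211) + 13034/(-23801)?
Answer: -62426638248179315/46284353690694984 ≈ -1.3488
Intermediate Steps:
r = -686482366/177960077 (r = -24748/7477 + 13034*(-1/23801) = -24748*1/7477 - 13034/23801 = -24748/7477 - 13034/23801 = -686482366/177960077 ≈ -3.8575)
-26031/19304 + r/13473 = -26031/19304 - 686482366/177960077/13473 = -26031*1/19304 - 686482366/177960077*1/13473 = -26031/19304 - 686482366/2397656117421 = -62426638248179315/46284353690694984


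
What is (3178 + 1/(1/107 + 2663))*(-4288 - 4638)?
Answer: -4041450829529/142471 ≈ -2.8367e+7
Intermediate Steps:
(3178 + 1/(1/107 + 2663))*(-4288 - 4638) = (3178 + 1/(1/107 + 2663))*(-8926) = (3178 + 1/(284942/107))*(-8926) = (3178 + 107/284942)*(-8926) = (905545783/284942)*(-8926) = -4041450829529/142471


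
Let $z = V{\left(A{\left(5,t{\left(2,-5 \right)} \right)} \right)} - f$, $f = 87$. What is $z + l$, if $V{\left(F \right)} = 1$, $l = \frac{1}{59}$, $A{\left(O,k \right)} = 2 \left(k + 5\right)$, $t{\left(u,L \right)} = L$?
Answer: $- \frac{5073}{59} \approx -85.983$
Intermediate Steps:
$A{\left(O,k \right)} = 10 + 2 k$ ($A{\left(O,k \right)} = 2 \left(5 + k\right) = 10 + 2 k$)
$l = \frac{1}{59} \approx 0.016949$
$z = -86$ ($z = 1 - 87 = -86$)
$z + l = -86 + \frac{1}{59} = - \frac{5073}{59}$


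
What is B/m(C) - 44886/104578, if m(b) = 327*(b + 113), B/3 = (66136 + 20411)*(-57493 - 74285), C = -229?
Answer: 298177633968141/330571058 ≈ 9.0201e+5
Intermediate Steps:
B = -34214971698 (B = 3*((66136 + 20411)*(-57493 - 74285)) = 3*(86547*(-131778)) = 3*(-11404990566) = -34214971698)
m(b) = 36951 + 327*b (m(b) = 327*(113 + b) = 36951 + 327*b)
B/m(C) - 44886/104578 = -34214971698/(36951 + 327*(-229)) - 44886/104578 = -34214971698/(36951 - 74883) - 44886*1/104578 = -34214971698/(-37932) - 22443/52289 = -34214971698*(-1/37932) - 22443/52289 = 5702495283/6322 - 22443/52289 = 298177633968141/330571058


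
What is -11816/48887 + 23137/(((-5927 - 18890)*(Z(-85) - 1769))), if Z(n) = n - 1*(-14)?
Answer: -6487062867/26895671920 ≈ -0.24119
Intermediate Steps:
Z(n) = 14 + n (Z(n) = n + 14 = 14 + n)
-11816/48887 + 23137/(((-5927 - 18890)*(Z(-85) - 1769))) = -11816/48887 + 23137/(((-5927 - 18890)*((14 - 85) - 1769))) = -11816*1/48887 + 23137/((-24817*(-71 - 1769))) = -11816/48887 + 23137/((-24817*(-1840))) = -11816/48887 + 23137/45663280 = -6487062867/26895671920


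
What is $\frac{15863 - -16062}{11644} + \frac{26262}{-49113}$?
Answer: $\frac{140237533}{63541308} \approx 2.207$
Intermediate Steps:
$\frac{15863 - -16062}{11644} + \frac{26262}{-49113} = \left(15863 + 16062\right) \frac{1}{11644} + 26262 \left(- \frac{1}{49113}\right) = 31925 \cdot \frac{1}{11644} - \frac{2918}{5457} = \frac{31925}{11644} - \frac{2918}{5457} = \frac{140237533}{63541308}$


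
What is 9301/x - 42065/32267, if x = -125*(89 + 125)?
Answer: -1425354117/863142250 ≈ -1.6514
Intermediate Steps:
x = -26750 (x = -125*214 = -26750)
9301/x - 42065/32267 = 9301/(-26750) - 42065/32267 = 9301*(-1/26750) - 42065*1/32267 = -9301/26750 - 42065/32267 = -1425354117/863142250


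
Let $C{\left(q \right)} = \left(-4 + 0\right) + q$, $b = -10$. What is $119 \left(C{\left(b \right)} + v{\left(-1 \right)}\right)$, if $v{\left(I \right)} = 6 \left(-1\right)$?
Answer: $-2380$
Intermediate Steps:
$v{\left(I \right)} = -6$
$C{\left(q \right)} = -4 + q$
$119 \left(C{\left(b \right)} + v{\left(-1 \right)}\right) = 119 \left(\left(-4 - 10\right) - 6\right) = 119 \left(-14 - 6\right) = 119 \left(-20\right) = -2380$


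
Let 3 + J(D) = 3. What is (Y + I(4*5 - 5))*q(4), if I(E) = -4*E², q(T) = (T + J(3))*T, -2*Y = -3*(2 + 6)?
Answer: -14208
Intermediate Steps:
Y = 12 (Y = -(-3)*(2 + 6)/2 = -(-3)*8/2 = -½*(-24) = 12)
J(D) = 0 (J(D) = -3 + 3 = 0)
q(T) = T² (q(T) = (T + 0)*T = T*T = T²)
(Y + I(4*5 - 5))*q(4) = (12 - 4*(4*5 - 5)²)*4² = (12 - 4*(20 - 5)²)*16 = (12 - 4*15²)*16 = (12 - 4*225)*16 = (12 - 900)*16 = -888*16 = -14208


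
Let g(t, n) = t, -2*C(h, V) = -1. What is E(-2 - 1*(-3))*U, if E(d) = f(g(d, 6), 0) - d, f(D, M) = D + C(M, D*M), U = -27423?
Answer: -27423/2 ≈ -13712.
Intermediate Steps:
C(h, V) = ½ (C(h, V) = -½*(-1) = ½)
f(D, M) = ½ + D (f(D, M) = D + ½ = ½ + D)
E(d) = ½ (E(d) = (½ + d) - d = ½)
E(-2 - 1*(-3))*U = (½)*(-27423) = -27423/2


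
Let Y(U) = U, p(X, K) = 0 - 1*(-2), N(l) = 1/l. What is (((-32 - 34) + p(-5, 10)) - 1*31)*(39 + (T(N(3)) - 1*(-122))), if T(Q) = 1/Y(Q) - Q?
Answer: -46645/3 ≈ -15548.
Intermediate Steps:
p(X, K) = 2 (p(X, K) = 0 + 2 = 2)
T(Q) = 1/Q - Q
(((-32 - 34) + p(-5, 10)) - 1*31)*(39 + (T(N(3)) - 1*(-122))) = (((-32 - 34) + 2) - 1*31)*(39 + ((1/(1/3) - 1/3) - 1*(-122))) = ((-66 + 2) - 31)*(39 + ((1/(1/3) - 1*1/3) + 122)) = (-64 - 31)*(39 + ((3 - 1/3) + 122)) = -95*(39 + (8/3 + 122)) = -95*(39 + 374/3) = -95*491/3 = -46645/3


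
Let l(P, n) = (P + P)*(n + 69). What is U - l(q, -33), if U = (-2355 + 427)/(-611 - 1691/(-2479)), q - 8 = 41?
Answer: -2666503436/756489 ≈ -3524.8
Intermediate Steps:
q = 49 (q = 8 + 41 = 49)
l(P, n) = 2*P*(69 + n) (l(P, n) = (2*P)*(69 + n) = 2*P*(69 + n))
U = 2389756/756489 (U = -1928/(-611 - 1691*(-1/2479)) = -1928/(-611 + 1691/2479) = -1928/(-1512978/2479) = -1928*(-2479/1512978) = 2389756/756489 ≈ 3.1590)
U - l(q, -33) = 2389756/756489 - 2*49*(69 - 33) = 2389756/756489 - 2*49*36 = 2389756/756489 - 1*3528 = 2389756/756489 - 3528 = -2666503436/756489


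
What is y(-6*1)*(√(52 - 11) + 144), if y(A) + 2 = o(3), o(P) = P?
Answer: 144 + √41 ≈ 150.40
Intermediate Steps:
y(A) = 1 (y(A) = -2 + 3 = 1)
y(-6*1)*(√(52 - 11) + 144) = 1*(√(52 - 11) + 144) = 1*(√41 + 144) = 1*(144 + √41) = 144 + √41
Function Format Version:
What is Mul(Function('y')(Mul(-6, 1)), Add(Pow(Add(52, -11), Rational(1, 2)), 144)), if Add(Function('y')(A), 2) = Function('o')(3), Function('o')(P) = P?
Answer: Add(144, Pow(41, Rational(1, 2))) ≈ 150.40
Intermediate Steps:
Function('y')(A) = 1 (Function('y')(A) = Add(-2, 3) = 1)
Mul(Function('y')(Mul(-6, 1)), Add(Pow(Add(52, -11), Rational(1, 2)), 144)) = Mul(1, Add(Pow(Add(52, -11), Rational(1, 2)), 144)) = Mul(1, Add(Pow(41, Rational(1, 2)), 144)) = Mul(1, Add(144, Pow(41, Rational(1, 2)))) = Add(144, Pow(41, Rational(1, 2)))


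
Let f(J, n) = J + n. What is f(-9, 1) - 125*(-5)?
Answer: 617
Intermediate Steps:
f(-9, 1) - 125*(-5) = (-9 + 1) - 125*(-5) = -8 + 625 = 617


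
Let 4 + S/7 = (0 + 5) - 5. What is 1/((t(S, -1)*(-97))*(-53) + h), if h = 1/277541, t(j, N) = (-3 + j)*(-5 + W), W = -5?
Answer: 277541/442319867111 ≈ 6.2747e-7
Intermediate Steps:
S = -28 (S = -28 + 7*((0 + 5) - 5) = -28 + 7*(5 - 5) = -28 + 7*0 = -28 + 0 = -28)
t(j, N) = 30 - 10*j (t(j, N) = (-3 + j)*(-5 - 5) = (-3 + j)*(-10) = 30 - 10*j)
h = 1/277541 ≈ 3.6031e-6
1/((t(S, -1)*(-97))*(-53) + h) = 1/(((30 - 10*(-28))*(-97))*(-53) + 1/277541) = 1/(((30 + 280)*(-97))*(-53) + 1/277541) = 1/((310*(-97))*(-53) + 1/277541) = 1/(-30070*(-53) + 1/277541) = 1/(1593710 + 1/277541) = 1/(442319867111/277541) = 277541/442319867111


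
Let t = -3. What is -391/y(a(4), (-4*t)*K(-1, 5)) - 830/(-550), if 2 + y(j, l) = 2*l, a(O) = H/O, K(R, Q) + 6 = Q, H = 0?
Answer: 23663/1430 ≈ 16.548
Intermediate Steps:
K(R, Q) = -6 + Q
a(O) = 0 (a(O) = 0/O = 0)
y(j, l) = -2 + 2*l
-391/y(a(4), (-4*t)*K(-1, 5)) - 830/(-550) = -391/(-2 + 2*((-4*(-3))*(-6 + 5))) - 830/(-550) = -391/(-2 + 2*(12*(-1))) - 830*(-1/550) = -391/(-2 + 2*(-12)) + 83/55 = -391/(-2 - 24) + 83/55 = -391/(-26) + 83/55 = -391*(-1/26) + 83/55 = 391/26 + 83/55 = 23663/1430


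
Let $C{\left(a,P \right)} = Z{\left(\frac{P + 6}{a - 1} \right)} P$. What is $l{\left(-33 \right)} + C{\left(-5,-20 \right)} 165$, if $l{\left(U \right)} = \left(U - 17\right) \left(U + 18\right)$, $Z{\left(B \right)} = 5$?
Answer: $-15750$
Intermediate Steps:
$l{\left(U \right)} = \left(-17 + U\right) \left(18 + U\right)$
$C{\left(a,P \right)} = 5 P$
$l{\left(-33 \right)} + C{\left(-5,-20 \right)} 165 = \left(-306 - 33 + \left(-33\right)^{2}\right) + 5 \left(-20\right) 165 = \left(-306 - 33 + 1089\right) - 16500 = 750 - 16500 = -15750$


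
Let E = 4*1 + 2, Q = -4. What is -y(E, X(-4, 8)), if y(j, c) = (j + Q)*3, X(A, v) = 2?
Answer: -6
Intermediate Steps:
E = 6 (E = 4 + 2 = 6)
y(j, c) = -12 + 3*j (y(j, c) = (j - 4)*3 = (-4 + j)*3 = -12 + 3*j)
-y(E, X(-4, 8)) = -(-12 + 3*6) = -(-12 + 18) = -1*6 = -6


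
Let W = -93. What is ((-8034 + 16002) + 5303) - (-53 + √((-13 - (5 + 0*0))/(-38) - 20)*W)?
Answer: 13324 + 93*I*√7049/19 ≈ 13324.0 + 410.95*I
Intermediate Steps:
((-8034 + 16002) + 5303) - (-53 + √((-13 - (5 + 0*0))/(-38) - 20)*W) = ((-8034 + 16002) + 5303) - (-53 + √((-13 - (5 + 0*0))/(-38) - 20)*(-93)) = (7968 + 5303) - (-53 + √((-13 - (5 + 0))*(-1/38) - 20)*(-93)) = 13271 - (-53 + √((-13 - 1*5)*(-1/38) - 20)*(-93)) = 13271 - (-53 + √((-13 - 5)*(-1/38) - 20)*(-93)) = 13271 - (-53 + √(-18*(-1/38) - 20)*(-93)) = 13271 - (-53 + √(9/19 - 20)*(-93)) = 13271 - (-53 + √(-371/19)*(-93)) = 13271 - (-53 + (I*√7049/19)*(-93)) = 13271 - (-53 - 93*I*√7049/19) = 13271 + (53 + 93*I*√7049/19) = 13324 + 93*I*√7049/19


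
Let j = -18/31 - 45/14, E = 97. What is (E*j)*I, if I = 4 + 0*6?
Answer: -319518/217 ≈ -1472.4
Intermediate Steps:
j = -1647/434 (j = -18*1/31 - 45*1/14 = -18/31 - 45/14 = -1647/434 ≈ -3.7949)
I = 4 (I = 4 + 0 = 4)
(E*j)*I = (97*(-1647/434))*4 = -159759/434*4 = -319518/217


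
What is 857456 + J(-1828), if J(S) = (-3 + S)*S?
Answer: 4204524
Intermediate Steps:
J(S) = S*(-3 + S)
857456 + J(-1828) = 857456 - 1828*(-3 - 1828) = 857456 - 1828*(-1831) = 857456 + 3347068 = 4204524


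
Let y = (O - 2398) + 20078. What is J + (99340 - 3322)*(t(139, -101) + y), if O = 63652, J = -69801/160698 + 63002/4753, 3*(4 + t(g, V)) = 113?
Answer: 1989073698561374317/254599198 ≈ 7.8126e+9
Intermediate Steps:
t(g, V) = 101/3 (t(g, V) = -4 + (⅓)*113 = -4 + 113/3 = 101/3)
J = 3264177081/254599198 (J = -69801*1/160698 + 63002*(1/4753) = -23267/53566 + 63002/4753 = 3264177081/254599198 ≈ 12.821)
y = 81332 (y = (63652 - 2398) + 20078 = 61254 + 20078 = 81332)
J + (99340 - 3322)*(t(139, -101) + y) = 3264177081/254599198 + (99340 - 3322)*(101/3 + 81332) = 3264177081/254599198 + 96018*(244097/3) = 3264177081/254599198 + 7812568582 = 1989073698561374317/254599198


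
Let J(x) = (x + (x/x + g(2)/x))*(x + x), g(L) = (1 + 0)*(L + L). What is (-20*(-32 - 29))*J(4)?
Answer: 58560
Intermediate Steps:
g(L) = 2*L (g(L) = 1*(2*L) = 2*L)
J(x) = 2*x*(1 + x + 4/x) (J(x) = (x + (x/x + (2*2)/x))*(x + x) = (x + (1 + 4/x))*(2*x) = (1 + x + 4/x)*(2*x) = 2*x*(1 + x + 4/x))
(-20*(-32 - 29))*J(4) = (-20*(-32 - 29))*(8 + 2*4 + 2*4²) = (-20*(-61))*(8 + 8 + 2*16) = 1220*(8 + 8 + 32) = 1220*48 = 58560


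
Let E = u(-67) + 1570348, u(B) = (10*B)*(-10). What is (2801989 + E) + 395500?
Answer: 4774537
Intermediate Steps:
u(B) = -100*B
E = 1577048 (E = -100*(-67) + 1570348 = 6700 + 1570348 = 1577048)
(2801989 + E) + 395500 = (2801989 + 1577048) + 395500 = 4379037 + 395500 = 4774537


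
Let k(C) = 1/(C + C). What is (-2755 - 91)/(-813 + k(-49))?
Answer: 278908/79675 ≈ 3.5006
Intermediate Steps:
k(C) = 1/(2*C)
(-2755 - 91)/(-813 + k(-49)) = (-2755 - 91)/(-813 + (1/2)/(-49)) = -2846/(-813 + (1/2)*(-1/49)) = -2846/(-813 - 1/98) = -2846/(-79675/98) = -2846*(-98/79675) = 278908/79675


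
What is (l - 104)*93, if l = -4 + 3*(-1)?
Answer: -10323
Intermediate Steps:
l = -7 (l = -4 - 3 = -7)
(l - 104)*93 = (-7 - 104)*93 = -111*93 = -10323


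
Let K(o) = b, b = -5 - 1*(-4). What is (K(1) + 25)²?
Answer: 576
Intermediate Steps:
b = -1 (b = -5 + 4 = -1)
K(o) = -1
(K(1) + 25)² = (-1 + 25)² = 24² = 576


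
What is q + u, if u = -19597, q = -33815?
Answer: -53412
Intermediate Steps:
q + u = -33815 - 19597 = -53412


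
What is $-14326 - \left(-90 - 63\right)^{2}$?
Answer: $-37735$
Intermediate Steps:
$-14326 - \left(-90 - 63\right)^{2} = -14326 - \left(-153\right)^{2} = -14326 - 23409 = -37735$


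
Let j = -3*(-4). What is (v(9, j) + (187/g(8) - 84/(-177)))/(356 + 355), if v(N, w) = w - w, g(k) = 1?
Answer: 1229/4661 ≈ 0.26368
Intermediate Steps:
j = 12
v(N, w) = 0
(v(9, j) + (187/g(8) - 84/(-177)))/(356 + 355) = (0 + (187/1 - 84/(-177)))/(356 + 355) = (0 + (187*1 - 84*(-1/177)))/711 = (0 + (187 + 28/59))*(1/711) = (0 + 11061/59)*(1/711) = (11061/59)*(1/711) = 1229/4661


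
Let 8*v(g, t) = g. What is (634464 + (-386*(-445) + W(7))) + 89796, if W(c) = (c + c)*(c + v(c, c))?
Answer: 3584561/4 ≈ 8.9614e+5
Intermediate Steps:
v(g, t) = g/8
W(c) = 9*c²/4 (W(c) = (c + c)*(c + c/8) = (2*c)*(9*c/8) = 9*c²/4)
(634464 + (-386*(-445) + W(7))) + 89796 = (634464 + (-386*(-445) + (9/4)*7²)) + 89796 = (634464 + (171770 + (9/4)*49)) + 89796 = (634464 + (171770 + 441/4)) + 89796 = (634464 + 687521/4) + 89796 = 3225377/4 + 89796 = 3584561/4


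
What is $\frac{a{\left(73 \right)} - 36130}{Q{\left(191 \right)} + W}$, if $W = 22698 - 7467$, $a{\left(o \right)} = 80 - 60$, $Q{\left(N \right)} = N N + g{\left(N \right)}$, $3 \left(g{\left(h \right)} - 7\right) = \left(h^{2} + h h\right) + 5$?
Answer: $- \frac{54165}{114062} \approx -0.47487$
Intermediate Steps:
$g{\left(h \right)} = \frac{26}{3} + \frac{2 h^{2}}{3}$ ($g{\left(h \right)} = 7 + \frac{\left(h^{2} + h h\right) + 5}{3} = 7 + \frac{\left(h^{2} + h^{2}\right) + 5}{3} = 7 + \frac{2 h^{2} + 5}{3} = 7 + \frac{5 + 2 h^{2}}{3} = 7 + \left(\frac{5}{3} + \frac{2 h^{2}}{3}\right) = \frac{26}{3} + \frac{2 h^{2}}{3}$)
$Q{\left(N \right)} = \frac{26}{3} + \frac{5 N^{2}}{3}$ ($Q{\left(N \right)} = N N + \left(\frac{26}{3} + \frac{2 N^{2}}{3}\right) = N^{2} + \left(\frac{26}{3} + \frac{2 N^{2}}{3}\right) = \frac{26}{3} + \frac{5 N^{2}}{3}$)
$a{\left(o \right)} = 20$
$W = 15231$
$\frac{a{\left(73 \right)} - 36130}{Q{\left(191 \right)} + W} = \frac{20 - 36130}{\left(\frac{26}{3} + \frac{5 \cdot 191^{2}}{3}\right) + 15231} = - \frac{36110}{\left(\frac{26}{3} + \frac{5}{3} \cdot 36481\right) + 15231} = - \frac{36110}{\left(\frac{26}{3} + \frac{182405}{3}\right) + 15231} = - \frac{36110}{\frac{182431}{3} + 15231} = - \frac{36110}{\frac{228124}{3}} = \left(-36110\right) \frac{3}{228124} = - \frac{54165}{114062}$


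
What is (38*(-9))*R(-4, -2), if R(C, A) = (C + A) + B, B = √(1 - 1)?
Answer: 2052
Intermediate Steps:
B = 0 (B = √0 = 0)
R(C, A) = A + C (R(C, A) = (C + A) + 0 = (A + C) + 0 = A + C)
(38*(-9))*R(-4, -2) = (38*(-9))*(-2 - 4) = -342*(-6) = 2052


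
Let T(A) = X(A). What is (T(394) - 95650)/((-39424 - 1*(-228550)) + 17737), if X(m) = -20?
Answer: -95670/206863 ≈ -0.46248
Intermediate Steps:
T(A) = -20
(T(394) - 95650)/((-39424 - 1*(-228550)) + 17737) = (-20 - 95650)/((-39424 - 1*(-228550)) + 17737) = -95670/((-39424 + 228550) + 17737) = -95670/(189126 + 17737) = -95670/206863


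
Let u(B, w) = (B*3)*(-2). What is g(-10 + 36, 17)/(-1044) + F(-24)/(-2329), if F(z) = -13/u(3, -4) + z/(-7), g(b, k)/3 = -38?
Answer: 457052/4255083 ≈ 0.10741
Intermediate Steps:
g(b, k) = -114 (g(b, k) = 3*(-38) = -114)
u(B, w) = -6*B (u(B, w) = (3*B)*(-2) = -6*B)
F(z) = 13/18 - z/7 (F(z) = -13/((-6*3)) + z/(-7) = -13/(-18) + z*(-1/7) = -13*(-1/18) - z/7 = 13/18 - z/7)
g(-10 + 36, 17)/(-1044) + F(-24)/(-2329) = -114/(-1044) + (13/18 - 1/7*(-24))/(-2329) = -114*(-1/1044) + (13/18 + 24/7)*(-1/2329) = 19/174 + (523/126)*(-1/2329) = 19/174 - 523/293454 = 457052/4255083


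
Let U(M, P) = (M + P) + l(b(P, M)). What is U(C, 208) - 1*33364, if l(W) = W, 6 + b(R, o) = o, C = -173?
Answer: -33508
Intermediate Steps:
b(R, o) = -6 + o
U(M, P) = -6 + P + 2*M (U(M, P) = (M + P) + (-6 + M) = -6 + P + 2*M)
U(C, 208) - 1*33364 = (-6 + 208 + 2*(-173)) - 1*33364 = (-6 + 208 - 346) - 33364 = -144 - 33364 = -33508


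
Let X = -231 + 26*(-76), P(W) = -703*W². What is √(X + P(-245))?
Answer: I*√42199782 ≈ 6496.1*I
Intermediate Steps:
X = -2207 (X = -231 - 1976 = -2207)
√(X + P(-245)) = √(-2207 - 703*(-245)²) = √(-2207 - 703*60025) = √(-2207 - 42197575) = √(-42199782) = I*√42199782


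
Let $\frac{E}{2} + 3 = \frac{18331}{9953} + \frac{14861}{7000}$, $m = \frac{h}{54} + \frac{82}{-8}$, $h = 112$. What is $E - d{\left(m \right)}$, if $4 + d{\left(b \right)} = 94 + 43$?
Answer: $- \frac{652272281}{4976500} \approx -131.07$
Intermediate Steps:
$m = - \frac{883}{108}$ ($m = \frac{112}{54} + \frac{82}{-8} = 112 \cdot \frac{1}{54} + 82 \left(- \frac{1}{8}\right) = \frac{56}{27} - \frac{41}{4} = - \frac{883}{108} \approx -8.1759$)
$E = \frac{9602219}{4976500}$ ($E = -6 + 2 \left(\frac{18331}{9953} + \frac{14861}{7000}\right) = -6 + 2 \left(18331 \cdot \frac{1}{9953} + 14861 \cdot \frac{1}{7000}\right) = -6 + 2 \left(\frac{18331}{9953} + \frac{2123}{1000}\right) = -6 + 2 \cdot \frac{39461219}{9953000} = -6 + \frac{39461219}{4976500} = \frac{9602219}{4976500} \approx 1.9295$)
$d{\left(b \right)} = 133$ ($d{\left(b \right)} = -4 + \left(94 + 43\right) = -4 + 137 = 133$)
$E - d{\left(m \right)} = \frac{9602219}{4976500} - 133 = - \frac{652272281}{4976500}$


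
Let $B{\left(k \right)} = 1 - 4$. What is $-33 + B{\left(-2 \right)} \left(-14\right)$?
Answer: $9$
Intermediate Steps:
$B{\left(k \right)} = -3$ ($B{\left(k \right)} = 1 - 4 = -3$)
$-33 + B{\left(-2 \right)} \left(-14\right) = -33 - -42 = -33 + 42 = 9$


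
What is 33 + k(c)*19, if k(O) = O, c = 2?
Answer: 71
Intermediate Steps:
33 + k(c)*19 = 33 + 2*19 = 33 + 38 = 71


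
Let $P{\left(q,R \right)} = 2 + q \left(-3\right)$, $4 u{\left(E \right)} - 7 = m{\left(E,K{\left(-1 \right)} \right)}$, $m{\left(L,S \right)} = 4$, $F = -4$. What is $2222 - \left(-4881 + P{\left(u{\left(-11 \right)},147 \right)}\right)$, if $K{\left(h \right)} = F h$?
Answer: $\frac{28437}{4} \approx 7109.3$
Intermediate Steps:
$K{\left(h \right)} = - 4 h$
$u{\left(E \right)} = \frac{11}{4}$ ($u{\left(E \right)} = \frac{7}{4} + \frac{1}{4} \cdot 4 = \frac{7}{4} + 1 = \frac{11}{4}$)
$P{\left(q,R \right)} = 2 - 3 q$
$2222 - \left(-4881 + P{\left(u{\left(-11 \right)},147 \right)}\right) = 2222 + \left(4881 - \left(2 - \frac{33}{4}\right)\right) = 2222 + \left(4881 - - \frac{25}{4}\right) = 2222 + \left(4881 + \frac{25}{4}\right) = 2222 + \frac{19549}{4} = \frac{28437}{4}$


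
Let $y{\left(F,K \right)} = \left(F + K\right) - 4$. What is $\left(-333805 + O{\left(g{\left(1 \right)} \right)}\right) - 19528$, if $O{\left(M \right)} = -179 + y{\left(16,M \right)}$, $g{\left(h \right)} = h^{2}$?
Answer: $-353499$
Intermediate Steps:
$y{\left(F,K \right)} = -4 + F + K$
$O{\left(M \right)} = -167 + M$ ($O{\left(M \right)} = -179 + \left(-4 + 16 + M\right) = -179 + \left(12 + M\right) = -167 + M$)
$\left(-333805 + O{\left(g{\left(1 \right)} \right)}\right) - 19528 = \left(-333805 - \left(167 - 1^{2}\right)\right) - 19528 = \left(-333805 + \left(-167 + 1\right)\right) + \left(-59189 + 39661\right) = \left(-333805 - 166\right) - 19528 = -333971 - 19528 = -353499$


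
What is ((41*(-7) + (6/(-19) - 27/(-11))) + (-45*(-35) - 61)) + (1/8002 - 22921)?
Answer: -36277858989/1672418 ≈ -21692.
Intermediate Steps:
((41*(-7) + (6/(-19) - 27/(-11))) + (-45*(-35) - 61)) + (1/8002 - 22921) = ((-287 + (6*(-1/19) - 27*(-1/11))) + (1575 - 61)) + (1/8002 - 22921) = ((-287 + (-6/19 + 27/11)) + 1514) - 183413841/8002 = ((-287 + 447/209) + 1514) - 183413841/8002 = (-59536/209 + 1514) - 183413841/8002 = 256890/209 - 183413841/8002 = -36277858989/1672418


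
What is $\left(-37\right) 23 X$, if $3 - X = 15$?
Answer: $10212$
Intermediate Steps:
$X = -12$ ($X = 3 - 15 = -12$)
$\left(-37\right) 23 X = \left(-37\right) 23 \left(-12\right) = \left(-851\right) \left(-12\right) = 10212$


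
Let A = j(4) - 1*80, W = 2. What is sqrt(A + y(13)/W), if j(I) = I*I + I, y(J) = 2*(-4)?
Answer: 8*I ≈ 8.0*I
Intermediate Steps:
y(J) = -8
j(I) = I + I**2 (j(I) = I**2 + I = I + I**2)
A = -60 (A = 4*(1 + 4) - 1*80 = 4*5 - 80 = 20 - 80 = -60)
sqrt(A + y(13)/W) = sqrt(-60 - 8/2) = sqrt(-60 - 8*1/2) = sqrt(-60 - 4) = sqrt(-64) = 8*I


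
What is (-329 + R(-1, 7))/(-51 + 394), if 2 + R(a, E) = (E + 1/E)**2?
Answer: -13719/16807 ≈ -0.81627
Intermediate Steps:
R(a, E) = -2 + (E + 1/E)**2
(-329 + R(-1, 7))/(-51 + 394) = (-329 + (1 + 7**4)/7**2)/(-51 + 394) = (-329 + (1 + 2401)/49)/343 = (-329 + (1/49)*2402)*(1/343) = (-329 + 2402/49)*(1/343) = -13719/49*1/343 = -13719/16807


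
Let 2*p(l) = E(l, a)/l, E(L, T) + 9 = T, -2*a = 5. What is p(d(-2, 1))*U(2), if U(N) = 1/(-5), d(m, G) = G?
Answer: 23/20 ≈ 1.1500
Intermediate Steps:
a = -5/2 (a = -1/2*5 = -5/2 ≈ -2.5000)
E(L, T) = -9 + T
U(N) = -1/5
p(l) = -23/(4*l) (p(l) = ((-9 - 5/2)/l)/2 = (-23/(2*l))/2 = -23/(4*l))
p(d(-2, 1))*U(2) = -23/4/1*(-1/5) = -23/4*1*(-1/5) = -23/4*(-1/5) = 23/20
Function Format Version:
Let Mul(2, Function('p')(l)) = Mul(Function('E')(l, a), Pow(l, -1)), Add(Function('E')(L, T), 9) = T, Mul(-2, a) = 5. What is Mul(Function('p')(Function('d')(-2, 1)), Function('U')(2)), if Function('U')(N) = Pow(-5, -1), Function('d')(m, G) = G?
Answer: Rational(23, 20) ≈ 1.1500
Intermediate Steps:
a = Rational(-5, 2) (a = Mul(Rational(-1, 2), 5) = Rational(-5, 2) ≈ -2.5000)
Function('E')(L, T) = Add(-9, T)
Function('U')(N) = Rational(-1, 5)
Function('p')(l) = Mul(Rational(-23, 4), Pow(l, -1)) (Function('p')(l) = Mul(Rational(1, 2), Mul(Add(-9, Rational(-5, 2)), Pow(l, -1))) = Mul(Rational(1, 2), Mul(Rational(-23, 2), Pow(l, -1))) = Mul(Rational(-23, 4), Pow(l, -1)))
Mul(Function('p')(Function('d')(-2, 1)), Function('U')(2)) = Mul(Mul(Rational(-23, 4), Pow(1, -1)), Rational(-1, 5)) = Mul(Mul(Rational(-23, 4), 1), Rational(-1, 5)) = Mul(Rational(-23, 4), Rational(-1, 5)) = Rational(23, 20)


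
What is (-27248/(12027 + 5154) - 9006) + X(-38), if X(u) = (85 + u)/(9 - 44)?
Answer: -5417384197/601335 ≈ -9008.9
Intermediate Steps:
X(u) = -17/7 - u/35 (X(u) = (85 + u)/(-35) = (85 + u)*(-1/35) = -17/7 - u/35)
(-27248/(12027 + 5154) - 9006) + X(-38) = (-27248/(12027 + 5154) - 9006) + (-17/7 - 1/35*(-38)) = (-27248/17181 - 9006) + (-17/7 + 38/35) = (-27248*1/17181 - 9006) - 47/35 = (-27248/17181 - 9006) - 47/35 = -154759334/17181 - 47/35 = -5417384197/601335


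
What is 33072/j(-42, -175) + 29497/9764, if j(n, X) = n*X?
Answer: 89952993/11960900 ≈ 7.5206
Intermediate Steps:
j(n, X) = X*n
33072/j(-42, -175) + 29497/9764 = 33072/((-175*(-42))) + 29497/9764 = 33072/7350 + 29497*(1/9764) = 33072*(1/7350) + 29497/9764 = 5512/1225 + 29497/9764 = 89952993/11960900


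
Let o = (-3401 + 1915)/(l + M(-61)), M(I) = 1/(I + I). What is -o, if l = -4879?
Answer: -181292/595239 ≈ -0.30457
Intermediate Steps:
M(I) = 1/(2*I)
o = 181292/595239 (o = (-3401 + 1915)/(-4879 + (½)/(-61)) = -1486/(-4879 + (½)*(-1/61)) = -1486/(-4879 - 1/122) = -1486/(-595239/122) = -1486*(-122/595239) = 181292/595239 ≈ 0.30457)
-o = -1*181292/595239 = -181292/595239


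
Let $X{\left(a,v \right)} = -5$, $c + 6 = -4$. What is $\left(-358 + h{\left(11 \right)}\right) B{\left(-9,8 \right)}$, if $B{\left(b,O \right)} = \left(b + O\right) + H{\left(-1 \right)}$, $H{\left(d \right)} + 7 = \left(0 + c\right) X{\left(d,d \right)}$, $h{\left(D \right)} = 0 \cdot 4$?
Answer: $-15036$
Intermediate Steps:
$c = -10$ ($c = -6 - 4 = -10$)
$h{\left(D \right)} = 0$
$H{\left(d \right)} = 43$ ($H{\left(d \right)} = -7 + \left(0 - 10\right) \left(-5\right) = -7 - -50 = -7 + 50 = 43$)
$B{\left(b,O \right)} = 43 + O + b$ ($B{\left(b,O \right)} = \left(b + O\right) + 43 = \left(O + b\right) + 43 = 43 + O + b$)
$\left(-358 + h{\left(11 \right)}\right) B{\left(-9,8 \right)} = \left(-358 + 0\right) \left(43 + 8 - 9\right) = \left(-358\right) 42 = -15036$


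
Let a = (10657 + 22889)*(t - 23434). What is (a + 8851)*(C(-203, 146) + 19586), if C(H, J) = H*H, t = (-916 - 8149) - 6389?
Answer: -79308779577615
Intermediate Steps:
t = -15454 (t = -9065 - 6389 = -15454)
a = -1304536848 (a = (10657 + 22889)*(-15454 - 23434) = 33546*(-38888) = -1304536848)
C(H, J) = H**2
(a + 8851)*(C(-203, 146) + 19586) = (-1304536848 + 8851)*((-203)**2 + 19586) = -1304527997*(41209 + 19586) = -1304527997*60795 = -79308779577615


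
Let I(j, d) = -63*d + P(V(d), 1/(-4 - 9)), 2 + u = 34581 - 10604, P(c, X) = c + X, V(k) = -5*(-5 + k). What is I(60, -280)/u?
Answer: 247844/311675 ≈ 0.79520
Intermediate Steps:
V(k) = 25 - 5*k
P(c, X) = X + c
u = 23975 (u = -2 + (34581 - 10604) = -2 + 23977 = 23975)
I(j, d) = 324/13 - 68*d (I(j, d) = -63*d + (1/(-4 - 9) + (25 - 5*d)) = -63*d + (1/(-13) + (25 - 5*d)) = -63*d + (-1/13 + (25 - 5*d)) = -63*d + (324/13 - 5*d) = 324/13 - 68*d)
I(60, -280)/u = (324/13 - 68*(-280))/23975 = (324/13 + 19040)*(1/23975) = (247844/13)*(1/23975) = 247844/311675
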